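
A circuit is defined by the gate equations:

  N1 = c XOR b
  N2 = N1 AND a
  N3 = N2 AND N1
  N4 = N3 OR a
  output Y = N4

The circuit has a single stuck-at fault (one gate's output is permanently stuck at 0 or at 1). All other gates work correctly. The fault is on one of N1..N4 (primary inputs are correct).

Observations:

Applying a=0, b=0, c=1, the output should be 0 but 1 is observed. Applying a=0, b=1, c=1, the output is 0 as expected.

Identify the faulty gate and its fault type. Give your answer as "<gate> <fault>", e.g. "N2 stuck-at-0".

N2 stuck-at-1

Fault-free values for test 1 (a=0, b=0, c=1): N1=1, N2=0, N3=0, N4=0, giving Y=0. Observed 1.
Test 1: faults giving observed 1 are {N2 stuck-at-1, N3 stuck-at-1, N4 stuck-at-1}.
Test 2 (a=0, b=1, c=1): fault-free N1=0, N2=0, N3=0, N4=0 → 0; observed 0. Eliminates N3 stuck-at-1, N4 stuck-at-1.
Only N2 stuck-at-1 is consistent with every test.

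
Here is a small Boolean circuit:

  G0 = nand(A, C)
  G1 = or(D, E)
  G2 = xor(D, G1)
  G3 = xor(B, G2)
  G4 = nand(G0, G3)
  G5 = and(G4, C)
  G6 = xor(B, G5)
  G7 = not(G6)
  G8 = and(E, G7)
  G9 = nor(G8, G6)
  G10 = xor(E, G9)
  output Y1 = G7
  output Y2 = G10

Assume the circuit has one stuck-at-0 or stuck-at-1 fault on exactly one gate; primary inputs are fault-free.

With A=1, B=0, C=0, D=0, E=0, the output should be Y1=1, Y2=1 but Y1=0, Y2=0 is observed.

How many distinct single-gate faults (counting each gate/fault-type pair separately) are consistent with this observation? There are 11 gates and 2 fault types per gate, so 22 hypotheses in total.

2

Fault-free: G0=1, G1=0, G2=0, G3=0, G4=1, G5=0, G6=0, G7=1, G8=0, G9=1, G10=1 → Y1=1, Y2=1. Observed Y1=0, Y2=0.
  G0: none of the 2 fault types match ✗
  G1: none of the 2 fault types match ✗
  G2: none of the 2 fault types match ✗
  G3: none of the 2 fault types match ✗
  G4: none of the 2 fault types match ✗
  G5: stuck-at-1 ✓; others ✗
  G6: stuck-at-1 ✓; others ✗
  G7: none of the 2 fault types match ✗
  G8: none of the 2 fault types match ✗
  G9: none of the 2 fault types match ✗
  G10: none of the 2 fault types match ✗
Consistent faults: {G5 stuck-at-1, G6 stuck-at-1} — 2 in all.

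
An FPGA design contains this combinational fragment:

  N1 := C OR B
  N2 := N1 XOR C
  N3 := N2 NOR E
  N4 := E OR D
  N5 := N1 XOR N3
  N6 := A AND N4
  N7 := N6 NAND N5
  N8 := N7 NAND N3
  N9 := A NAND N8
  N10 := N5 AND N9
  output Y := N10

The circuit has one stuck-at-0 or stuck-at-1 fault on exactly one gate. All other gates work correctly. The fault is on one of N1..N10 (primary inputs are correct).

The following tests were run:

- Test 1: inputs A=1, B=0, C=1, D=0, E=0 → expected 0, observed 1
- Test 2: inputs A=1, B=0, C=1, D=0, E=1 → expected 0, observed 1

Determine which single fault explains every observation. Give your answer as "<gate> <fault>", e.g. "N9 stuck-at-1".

Fault-free values for test 1 (A=1, B=0, C=1, D=0, E=0): N1=1, N2=0, N3=1, N4=0, N5=0, N6=0, N7=1, N8=0, N9=1, N10=0, giving Y=0. Observed 1.
Test 1: faults giving observed 1 are {N5 stuck-at-1, N10 stuck-at-1}.
Test 2 (A=1, B=0, C=1, D=0, E=1): fault-free N1=1, N2=0, N3=0, N4=1, N5=1, N6=1, N7=0, N8=1, N9=0, N10=0 → 0; observed 1. Eliminates N5 stuck-at-1.
Only N10 stuck-at-1 is consistent with every test.

N10 stuck-at-1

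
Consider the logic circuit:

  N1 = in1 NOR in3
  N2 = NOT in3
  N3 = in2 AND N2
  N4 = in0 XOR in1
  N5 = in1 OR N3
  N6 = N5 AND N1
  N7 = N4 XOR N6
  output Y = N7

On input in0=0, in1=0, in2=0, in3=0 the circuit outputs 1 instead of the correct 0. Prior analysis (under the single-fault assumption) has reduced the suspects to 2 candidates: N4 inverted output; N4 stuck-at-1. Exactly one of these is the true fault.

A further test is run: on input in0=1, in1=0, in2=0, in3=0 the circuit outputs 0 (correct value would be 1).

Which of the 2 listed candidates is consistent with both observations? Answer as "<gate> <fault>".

N4 inverted output

Evaluate each candidate on input in0=1, in1=0, in2=0, in3=0:
  N4 inverted output: N1=1, N2=1, N3=0, N4=0 [inverted output], N5=0, N6=0, N7=0 → 0 — matches
  N4 stuck-at-1: N1=1, N2=1, N3=0, N4=1 [stuck-at-1], N5=0, N6=0, N7=1 → 1 — eliminated
Only N4 inverted output reproduces the observed 0.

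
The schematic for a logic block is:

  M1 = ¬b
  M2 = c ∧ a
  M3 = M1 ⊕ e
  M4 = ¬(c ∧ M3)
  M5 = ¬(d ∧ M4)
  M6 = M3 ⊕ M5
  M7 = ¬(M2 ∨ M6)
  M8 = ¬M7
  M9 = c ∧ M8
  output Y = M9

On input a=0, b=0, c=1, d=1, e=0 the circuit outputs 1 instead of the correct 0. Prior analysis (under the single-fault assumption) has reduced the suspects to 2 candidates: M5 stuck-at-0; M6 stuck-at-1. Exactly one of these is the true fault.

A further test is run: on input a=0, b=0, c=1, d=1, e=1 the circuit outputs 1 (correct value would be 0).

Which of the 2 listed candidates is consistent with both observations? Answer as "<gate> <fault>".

M6 stuck-at-1

Evaluate each candidate on input a=0, b=0, c=1, d=1, e=1:
  M5 stuck-at-0: M1=1, M2=0, M3=0, M4=1, M5=0 [stuck-at-0], M6=0, M7=1, M8=0, M9=0 → 0 — eliminated
  M6 stuck-at-1: M1=1, M2=0, M3=0, M4=1, M5=0, M6=1 [stuck-at-1], M7=0, M8=1, M9=1 → 1 — matches
Only M6 stuck-at-1 reproduces the observed 1.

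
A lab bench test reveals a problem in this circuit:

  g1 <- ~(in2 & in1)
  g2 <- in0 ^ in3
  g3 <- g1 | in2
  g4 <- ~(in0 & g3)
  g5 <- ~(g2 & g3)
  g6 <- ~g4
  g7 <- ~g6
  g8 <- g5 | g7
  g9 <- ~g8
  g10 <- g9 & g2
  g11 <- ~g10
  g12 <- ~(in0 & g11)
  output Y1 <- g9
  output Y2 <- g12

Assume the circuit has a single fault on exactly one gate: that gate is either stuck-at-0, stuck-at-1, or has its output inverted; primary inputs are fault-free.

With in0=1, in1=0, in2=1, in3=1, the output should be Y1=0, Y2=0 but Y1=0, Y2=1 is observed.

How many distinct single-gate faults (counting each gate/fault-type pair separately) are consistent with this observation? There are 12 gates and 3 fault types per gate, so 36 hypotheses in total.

Fault-free: g1=1, g2=0, g3=1, g4=0, g5=1, g6=1, g7=0, g8=1, g9=0, g10=0, g11=1, g12=0 → Y1=0, Y2=0. Observed Y1=0, Y2=1.
  g1: none of the 3 fault types match ✗
  g2: none of the 3 fault types match ✗
  g3: none of the 3 fault types match ✗
  g4: none of the 3 fault types match ✗
  g5: none of the 3 fault types match ✗
  g6: none of the 3 fault types match ✗
  g7: none of the 3 fault types match ✗
  g8: none of the 3 fault types match ✗
  g9: none of the 3 fault types match ✗
  g10: stuck-at-1, inverted output ✓; others ✗
  g11: stuck-at-0, inverted output ✓; others ✗
  g12: stuck-at-1, inverted output ✓; others ✗
Consistent faults: {g10 stuck-at-1, g10 inverted output, g11 stuck-at-0, g11 inverted output, g12 stuck-at-1, g12 inverted output} — 6 in all.

6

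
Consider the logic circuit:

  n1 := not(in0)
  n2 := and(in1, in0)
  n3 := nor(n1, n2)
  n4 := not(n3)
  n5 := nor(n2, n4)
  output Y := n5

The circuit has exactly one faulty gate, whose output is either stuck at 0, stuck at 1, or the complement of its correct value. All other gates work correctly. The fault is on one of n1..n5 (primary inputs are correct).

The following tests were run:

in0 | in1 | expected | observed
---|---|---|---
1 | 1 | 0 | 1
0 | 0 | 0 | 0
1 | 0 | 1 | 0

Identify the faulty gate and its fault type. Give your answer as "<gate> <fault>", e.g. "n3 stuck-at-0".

Fault-free values for test 1 (in0=1, in1=1): n1=0, n2=1, n3=0, n4=1, n5=0, giving Y=0. Observed 1.
Test 1: faults giving observed 1 are {n2 stuck-at-0, n2 inverted output, n5 stuck-at-1, n5 inverted output}.
Test 2 (in0=0, in1=0): fault-free n1=1, n2=0, n3=0, n4=1, n5=0 → 0; observed 0. Eliminates n5 stuck-at-1, n5 inverted output.
Test 3 (in0=1, in1=0): fault-free n1=0, n2=0, n3=1, n4=0, n5=1 → 1; observed 0. Eliminates n2 stuck-at-0.
Only n2 inverted output is consistent with every test.

n2 inverted output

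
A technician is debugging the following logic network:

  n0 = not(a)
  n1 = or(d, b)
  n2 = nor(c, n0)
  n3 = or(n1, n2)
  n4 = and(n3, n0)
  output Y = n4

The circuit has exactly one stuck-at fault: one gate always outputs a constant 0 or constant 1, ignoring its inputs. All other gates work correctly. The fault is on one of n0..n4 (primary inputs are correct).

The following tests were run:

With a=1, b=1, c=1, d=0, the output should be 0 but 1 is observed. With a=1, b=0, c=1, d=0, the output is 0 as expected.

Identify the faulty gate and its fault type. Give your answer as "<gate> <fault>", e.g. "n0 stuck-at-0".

n0 stuck-at-1

Fault-free values for test 1 (a=1, b=1, c=1, d=0): n0=0, n1=1, n2=0, n3=1, n4=0, giving Y=0. Observed 1.
Test 1: faults giving observed 1 are {n0 stuck-at-1, n4 stuck-at-1}.
Test 2 (a=1, b=0, c=1, d=0): fault-free n0=0, n1=0, n2=0, n3=0, n4=0 → 0; observed 0. Eliminates n4 stuck-at-1.
Only n0 stuck-at-1 is consistent with every test.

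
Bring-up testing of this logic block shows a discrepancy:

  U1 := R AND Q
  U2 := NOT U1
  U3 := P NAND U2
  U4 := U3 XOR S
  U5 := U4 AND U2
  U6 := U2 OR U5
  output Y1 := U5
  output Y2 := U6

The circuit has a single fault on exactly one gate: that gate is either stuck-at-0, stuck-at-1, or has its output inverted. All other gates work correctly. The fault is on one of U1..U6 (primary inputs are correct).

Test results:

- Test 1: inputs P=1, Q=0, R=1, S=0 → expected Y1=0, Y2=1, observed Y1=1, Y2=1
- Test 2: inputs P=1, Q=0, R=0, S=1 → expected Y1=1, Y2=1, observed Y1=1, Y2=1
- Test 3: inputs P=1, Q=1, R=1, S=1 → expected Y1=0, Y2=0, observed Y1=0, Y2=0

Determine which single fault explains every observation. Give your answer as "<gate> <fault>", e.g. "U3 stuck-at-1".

U4 stuck-at-1

Fault-free values for test 1 (P=1, Q=0, R=1, S=0): U1=0, U2=1, U3=0, U4=0, U5=0, U6=1, giving Y1=0, Y2=1. Observed Y1=1, Y2=1.
Test 1: faults giving observed Y1=1, Y2=1 are {U3 stuck-at-1, U3 inverted output, U4 stuck-at-1, U4 inverted output, U5 stuck-at-1, U5 inverted output}.
Test 2 (P=1, Q=0, R=0, S=1): fault-free U1=0, U2=1, U3=0, U4=1, U5=1, U6=1 → Y1=1, Y2=1; observed Y1=1, Y2=1. Eliminates U3 stuck-at-1, U3 inverted output, U4 inverted output, U5 inverted output.
Test 3 (P=1, Q=1, R=1, S=1): fault-free U1=1, U2=0, U3=1, U4=0, U5=0, U6=0 → Y1=0, Y2=0; observed Y1=0, Y2=0. Eliminates U5 stuck-at-1.
Only U4 stuck-at-1 is consistent with every test.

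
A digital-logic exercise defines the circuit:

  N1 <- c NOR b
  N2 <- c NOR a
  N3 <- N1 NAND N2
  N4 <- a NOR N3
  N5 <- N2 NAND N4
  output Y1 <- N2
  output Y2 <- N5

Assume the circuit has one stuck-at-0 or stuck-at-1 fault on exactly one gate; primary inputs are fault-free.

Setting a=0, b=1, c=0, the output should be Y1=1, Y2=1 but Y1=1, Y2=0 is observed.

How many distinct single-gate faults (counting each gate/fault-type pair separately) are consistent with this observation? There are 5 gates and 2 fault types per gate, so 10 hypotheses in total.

Fault-free: N1=0, N2=1, N3=1, N4=0, N5=1 → Y1=1, Y2=1. Observed Y1=1, Y2=0.
  N1 stuck-at-0: output Y1=1, Y2=1 ✗
  N1 stuck-at-1: output Y1=1, Y2=0 ✓
  N2 stuck-at-0: output Y1=0, Y2=1 ✗
  N2 stuck-at-1: output Y1=1, Y2=1 ✗
  N3 stuck-at-0: output Y1=1, Y2=0 ✓
  N3 stuck-at-1: output Y1=1, Y2=1 ✗
  N4 stuck-at-0: output Y1=1, Y2=1 ✗
  N4 stuck-at-1: output Y1=1, Y2=0 ✓
  N5 stuck-at-0: output Y1=1, Y2=0 ✓
  N5 stuck-at-1: output Y1=1, Y2=1 ✗
Consistent faults: {N1 stuck-at-1, N3 stuck-at-0, N4 stuck-at-1, N5 stuck-at-0} — 4 in all.

4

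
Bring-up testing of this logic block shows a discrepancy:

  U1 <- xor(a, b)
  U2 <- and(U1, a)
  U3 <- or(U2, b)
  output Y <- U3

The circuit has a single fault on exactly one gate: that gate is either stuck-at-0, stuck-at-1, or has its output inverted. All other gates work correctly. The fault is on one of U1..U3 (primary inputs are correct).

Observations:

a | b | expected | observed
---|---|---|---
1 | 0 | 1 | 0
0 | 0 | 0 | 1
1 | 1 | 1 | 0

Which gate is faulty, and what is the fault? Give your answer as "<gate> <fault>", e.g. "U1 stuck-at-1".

U3 inverted output

Fault-free values for test 1 (a=1, b=0): U1=1, U2=1, U3=1, giving Y=1. Observed 0.
Test 1: faults giving observed 0 are {U1 stuck-at-0, U1 inverted output, U2 stuck-at-0, U2 inverted output, U3 stuck-at-0, U3 inverted output}.
Test 2 (a=0, b=0): fault-free U1=0, U2=0, U3=0 → 0; observed 1. Eliminates U1 stuck-at-0, U1 inverted output, U2 stuck-at-0, U3 stuck-at-0.
Test 3 (a=1, b=1): fault-free U1=0, U2=0, U3=1 → 1; observed 0. Eliminates U2 inverted output.
Only U3 inverted output is consistent with every test.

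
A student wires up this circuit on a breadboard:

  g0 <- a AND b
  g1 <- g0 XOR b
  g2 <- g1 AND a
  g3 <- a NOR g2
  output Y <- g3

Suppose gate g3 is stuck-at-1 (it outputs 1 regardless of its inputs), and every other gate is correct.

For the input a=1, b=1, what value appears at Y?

1

Propagate with g3 forced: g0=1, g1=0, g2=0, g3=1 [stuck-at-1].
So Y = 1. (Without the fault it would be 0.)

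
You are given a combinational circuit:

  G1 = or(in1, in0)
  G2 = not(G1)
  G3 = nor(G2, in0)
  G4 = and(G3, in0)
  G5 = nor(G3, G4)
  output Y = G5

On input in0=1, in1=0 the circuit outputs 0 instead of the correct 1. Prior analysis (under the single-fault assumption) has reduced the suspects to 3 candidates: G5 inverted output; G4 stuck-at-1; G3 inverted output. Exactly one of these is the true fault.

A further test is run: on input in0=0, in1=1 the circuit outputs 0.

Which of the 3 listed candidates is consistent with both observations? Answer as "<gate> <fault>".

G4 stuck-at-1

Evaluate each candidate on input in0=0, in1=1:
  G5 inverted output: G1=1, G2=0, G3=1, G4=0, G5=1 [inverted output] → 1 — eliminated
  G4 stuck-at-1: G1=1, G2=0, G3=1, G4=1 [stuck-at-1], G5=0 → 0 — matches
  G3 inverted output: G1=1, G2=0, G3=0 [inverted output], G4=0, G5=1 → 1 — eliminated
Only G4 stuck-at-1 reproduces the observed 0.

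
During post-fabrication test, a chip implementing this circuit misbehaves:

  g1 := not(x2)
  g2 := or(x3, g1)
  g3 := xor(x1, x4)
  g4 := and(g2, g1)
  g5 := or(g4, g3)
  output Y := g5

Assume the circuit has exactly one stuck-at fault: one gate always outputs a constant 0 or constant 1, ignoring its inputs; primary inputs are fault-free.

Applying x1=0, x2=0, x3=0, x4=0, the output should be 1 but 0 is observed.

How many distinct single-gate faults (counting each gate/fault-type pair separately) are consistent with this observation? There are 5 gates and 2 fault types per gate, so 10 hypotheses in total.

Fault-free: g1=1, g2=1, g3=0, g4=1, g5=1 → 1. Observed 0.
  g1 stuck-at-0: output 0 ✓
  g1 stuck-at-1: output 1 ✗
  g2 stuck-at-0: output 0 ✓
  g2 stuck-at-1: output 1 ✗
  g3 stuck-at-0: output 1 ✗
  g3 stuck-at-1: output 1 ✗
  g4 stuck-at-0: output 0 ✓
  g4 stuck-at-1: output 1 ✗
  g5 stuck-at-0: output 0 ✓
  g5 stuck-at-1: output 1 ✗
Consistent faults: {g1 stuck-at-0, g2 stuck-at-0, g4 stuck-at-0, g5 stuck-at-0} — 4 in all.

4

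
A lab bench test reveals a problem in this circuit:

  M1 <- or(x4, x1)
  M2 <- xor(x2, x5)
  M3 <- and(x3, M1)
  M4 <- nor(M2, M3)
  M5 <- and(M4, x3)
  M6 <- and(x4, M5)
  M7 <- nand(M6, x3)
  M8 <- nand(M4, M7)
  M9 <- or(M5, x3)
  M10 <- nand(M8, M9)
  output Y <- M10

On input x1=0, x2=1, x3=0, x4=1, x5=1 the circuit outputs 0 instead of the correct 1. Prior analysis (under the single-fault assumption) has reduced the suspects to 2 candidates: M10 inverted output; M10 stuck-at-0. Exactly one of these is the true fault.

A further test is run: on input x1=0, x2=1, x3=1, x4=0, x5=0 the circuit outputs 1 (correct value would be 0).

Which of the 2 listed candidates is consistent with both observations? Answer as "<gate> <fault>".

M10 inverted output

Evaluate each candidate on input x1=0, x2=1, x3=1, x4=0, x5=0:
  M10 inverted output: M1=0, M2=1, M3=0, M4=0, M5=0, M6=0, M7=1, M8=1, M9=1, M10=1 [inverted output] → 1 — matches
  M10 stuck-at-0: M1=0, M2=1, M3=0, M4=0, M5=0, M6=0, M7=1, M8=1, M9=1, M10=0 [stuck-at-0] → 0 — eliminated
Only M10 inverted output reproduces the observed 1.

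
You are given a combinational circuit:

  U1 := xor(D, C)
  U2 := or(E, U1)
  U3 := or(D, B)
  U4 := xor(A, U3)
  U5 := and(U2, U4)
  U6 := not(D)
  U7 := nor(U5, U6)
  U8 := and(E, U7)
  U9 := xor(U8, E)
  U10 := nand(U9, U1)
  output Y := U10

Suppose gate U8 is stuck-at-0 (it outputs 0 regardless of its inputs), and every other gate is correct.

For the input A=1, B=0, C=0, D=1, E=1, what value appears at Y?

Propagate with U8 forced: U1=1, U2=1, U3=1, U4=0, U5=0, U6=0, U7=1, U8=0 [stuck-at-0], U9=1, U10=0.
So Y = 0. (Without the fault it would be 1.)

0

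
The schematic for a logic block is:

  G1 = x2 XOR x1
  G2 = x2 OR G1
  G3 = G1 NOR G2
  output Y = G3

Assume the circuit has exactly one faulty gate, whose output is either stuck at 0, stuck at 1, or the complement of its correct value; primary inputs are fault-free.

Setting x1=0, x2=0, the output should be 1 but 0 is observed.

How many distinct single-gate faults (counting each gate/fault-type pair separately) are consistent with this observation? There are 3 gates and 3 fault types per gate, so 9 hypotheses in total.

6

Fault-free: G1=0, G2=0, G3=1 → 1. Observed 0.
  G1 stuck-at-0: output 1 ✗
  G1 stuck-at-1: output 0 ✓
  G1 inverted output: output 0 ✓
  G2 stuck-at-0: output 1 ✗
  G2 stuck-at-1: output 0 ✓
  G2 inverted output: output 0 ✓
  G3 stuck-at-0: output 0 ✓
  G3 stuck-at-1: output 1 ✗
  G3 inverted output: output 0 ✓
Consistent faults: {G1 stuck-at-1, G1 inverted output, G2 stuck-at-1, G2 inverted output, G3 stuck-at-0, G3 inverted output} — 6 in all.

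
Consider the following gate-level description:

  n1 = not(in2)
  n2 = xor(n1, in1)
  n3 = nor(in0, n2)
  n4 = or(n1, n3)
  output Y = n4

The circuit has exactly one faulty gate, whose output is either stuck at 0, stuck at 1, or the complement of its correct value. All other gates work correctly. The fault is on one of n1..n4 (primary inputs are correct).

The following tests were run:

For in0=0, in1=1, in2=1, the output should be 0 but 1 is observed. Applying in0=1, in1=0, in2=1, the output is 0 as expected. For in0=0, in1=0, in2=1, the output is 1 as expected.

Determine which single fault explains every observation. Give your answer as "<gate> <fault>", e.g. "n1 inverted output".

Fault-free values for test 1 (in0=0, in1=1, in2=1): n1=0, n2=1, n3=0, n4=0, giving Y=0. Observed 1.
Test 1: faults giving observed 1 are {n1 stuck-at-1, n1 inverted output, n2 stuck-at-0, n2 inverted output, n3 stuck-at-1, n3 inverted output, n4 stuck-at-1, n4 inverted output}.
Test 2 (in0=1, in1=0, in2=1): fault-free n1=0, n2=0, n3=0, n4=0 → 0; observed 0. Eliminates n1 stuck-at-1, n1 inverted output, n3 stuck-at-1, n3 inverted output, n4 stuck-at-1, n4 inverted output.
Test 3 (in0=0, in1=0, in2=1): fault-free n1=0, n2=0, n3=1, n4=1 → 1; observed 1. Eliminates n2 inverted output.
Only n2 stuck-at-0 is consistent with every test.

n2 stuck-at-0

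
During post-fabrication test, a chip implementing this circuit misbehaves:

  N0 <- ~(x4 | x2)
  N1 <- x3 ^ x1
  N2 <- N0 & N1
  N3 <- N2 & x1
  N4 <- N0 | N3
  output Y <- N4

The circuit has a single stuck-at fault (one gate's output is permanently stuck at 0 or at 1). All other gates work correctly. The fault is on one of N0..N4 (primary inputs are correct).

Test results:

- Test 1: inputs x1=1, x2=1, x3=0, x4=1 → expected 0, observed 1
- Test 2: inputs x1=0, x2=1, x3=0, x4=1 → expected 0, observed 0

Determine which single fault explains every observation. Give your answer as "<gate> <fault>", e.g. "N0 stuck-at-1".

N2 stuck-at-1

Fault-free values for test 1 (x1=1, x2=1, x3=0, x4=1): N0=0, N1=1, N2=0, N3=0, N4=0, giving Y=0. Observed 1.
Test 1: faults giving observed 1 are {N0 stuck-at-1, N2 stuck-at-1, N3 stuck-at-1, N4 stuck-at-1}.
Test 2 (x1=0, x2=1, x3=0, x4=1): fault-free N0=0, N1=0, N2=0, N3=0, N4=0 → 0; observed 0. Eliminates N0 stuck-at-1, N3 stuck-at-1, N4 stuck-at-1.
Only N2 stuck-at-1 is consistent with every test.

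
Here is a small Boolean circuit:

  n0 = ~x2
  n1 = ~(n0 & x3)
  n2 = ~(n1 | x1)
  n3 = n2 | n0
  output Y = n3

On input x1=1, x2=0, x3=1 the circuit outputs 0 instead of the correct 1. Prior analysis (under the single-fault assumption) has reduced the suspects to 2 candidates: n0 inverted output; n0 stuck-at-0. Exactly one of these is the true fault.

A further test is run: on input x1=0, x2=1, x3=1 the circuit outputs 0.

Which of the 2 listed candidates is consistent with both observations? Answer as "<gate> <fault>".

Evaluate each candidate on input x1=0, x2=1, x3=1:
  n0 inverted output: n0=1 [inverted output], n1=0, n2=1, n3=1 → 1 — eliminated
  n0 stuck-at-0: n0=0 [stuck-at-0], n1=1, n2=0, n3=0 → 0 — matches
Only n0 stuck-at-0 reproduces the observed 0.

n0 stuck-at-0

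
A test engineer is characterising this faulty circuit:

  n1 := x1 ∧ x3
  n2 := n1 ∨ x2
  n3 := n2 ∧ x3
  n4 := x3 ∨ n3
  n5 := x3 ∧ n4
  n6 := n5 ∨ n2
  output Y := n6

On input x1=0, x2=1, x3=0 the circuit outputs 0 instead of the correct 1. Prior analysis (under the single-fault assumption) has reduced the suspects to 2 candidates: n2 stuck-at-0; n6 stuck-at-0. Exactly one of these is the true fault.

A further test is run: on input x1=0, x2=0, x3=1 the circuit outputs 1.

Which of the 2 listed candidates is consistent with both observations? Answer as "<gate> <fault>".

Evaluate each candidate on input x1=0, x2=0, x3=1:
  n2 stuck-at-0: n1=0, n2=0 [stuck-at-0], n3=0, n4=1, n5=1, n6=1 → 1 — matches
  n6 stuck-at-0: n1=0, n2=0, n3=0, n4=1, n5=1, n6=0 [stuck-at-0] → 0 — eliminated
Only n2 stuck-at-0 reproduces the observed 1.

n2 stuck-at-0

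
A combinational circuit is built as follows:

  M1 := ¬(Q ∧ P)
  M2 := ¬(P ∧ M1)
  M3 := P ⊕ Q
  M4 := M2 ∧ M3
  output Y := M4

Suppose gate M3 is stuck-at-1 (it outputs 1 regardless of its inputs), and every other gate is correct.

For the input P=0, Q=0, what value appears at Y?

Propagate with M3 forced: M1=1, M2=1, M3=1 [stuck-at-1], M4=1.
So Y = 1. (Without the fault it would be 0.)

1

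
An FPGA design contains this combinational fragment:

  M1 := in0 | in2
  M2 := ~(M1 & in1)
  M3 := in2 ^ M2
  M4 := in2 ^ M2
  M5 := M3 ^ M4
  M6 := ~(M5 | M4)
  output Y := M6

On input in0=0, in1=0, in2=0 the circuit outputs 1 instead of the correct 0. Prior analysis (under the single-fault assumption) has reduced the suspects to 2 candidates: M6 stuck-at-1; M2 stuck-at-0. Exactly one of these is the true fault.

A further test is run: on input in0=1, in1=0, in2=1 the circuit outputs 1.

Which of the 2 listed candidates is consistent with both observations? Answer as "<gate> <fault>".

M6 stuck-at-1

Evaluate each candidate on input in0=1, in1=0, in2=1:
  M6 stuck-at-1: M1=1, M2=1, M3=0, M4=0, M5=0, M6=1 [stuck-at-1] → 1 — matches
  M2 stuck-at-0: M1=1, M2=0 [stuck-at-0], M3=1, M4=1, M5=0, M6=0 → 0 — eliminated
Only M6 stuck-at-1 reproduces the observed 1.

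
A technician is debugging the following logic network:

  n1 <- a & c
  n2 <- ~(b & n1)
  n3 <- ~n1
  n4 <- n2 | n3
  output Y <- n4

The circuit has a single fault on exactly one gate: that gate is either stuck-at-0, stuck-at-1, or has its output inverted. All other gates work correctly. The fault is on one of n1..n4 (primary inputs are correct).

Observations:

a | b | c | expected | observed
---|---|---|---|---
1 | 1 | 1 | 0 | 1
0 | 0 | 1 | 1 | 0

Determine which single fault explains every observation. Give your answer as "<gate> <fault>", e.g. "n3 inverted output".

n4 inverted output

Fault-free values for test 1 (a=1, b=1, c=1): n1=1, n2=0, n3=0, n4=0, giving Y=0. Observed 1.
Test 1: faults giving observed 1 are {n1 stuck-at-0, n1 inverted output, n2 stuck-at-1, n2 inverted output, n3 stuck-at-1, n3 inverted output, n4 stuck-at-1, n4 inverted output}.
Test 2 (a=0, b=0, c=1): fault-free n1=0, n2=1, n3=1, n4=1 → 1; observed 0. Eliminates n1 stuck-at-0, n1 inverted output, n2 stuck-at-1, n2 inverted output, n3 stuck-at-1, n3 inverted output, n4 stuck-at-1.
Only n4 inverted output is consistent with every test.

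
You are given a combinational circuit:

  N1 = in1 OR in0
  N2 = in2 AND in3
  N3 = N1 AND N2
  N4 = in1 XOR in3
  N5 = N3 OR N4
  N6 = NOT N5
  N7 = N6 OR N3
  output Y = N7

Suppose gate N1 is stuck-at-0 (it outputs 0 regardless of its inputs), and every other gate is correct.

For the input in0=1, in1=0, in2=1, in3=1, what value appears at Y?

0

Propagate with N1 forced: N1=0 [stuck-at-0], N2=1, N3=0, N4=1, N5=1, N6=0, N7=0.
So Y = 0. (Without the fault it would be 1.)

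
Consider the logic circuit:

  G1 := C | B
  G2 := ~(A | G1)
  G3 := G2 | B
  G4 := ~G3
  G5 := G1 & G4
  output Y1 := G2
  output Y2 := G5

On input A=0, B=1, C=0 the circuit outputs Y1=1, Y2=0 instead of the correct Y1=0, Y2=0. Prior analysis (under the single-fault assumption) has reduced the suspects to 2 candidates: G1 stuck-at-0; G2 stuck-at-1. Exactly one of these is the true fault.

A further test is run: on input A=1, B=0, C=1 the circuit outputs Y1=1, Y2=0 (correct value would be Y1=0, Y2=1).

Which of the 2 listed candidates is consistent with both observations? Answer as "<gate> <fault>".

Evaluate each candidate on input A=1, B=0, C=1:
  G1 stuck-at-0: G1=0 [stuck-at-0], G2=0, G3=0, G4=1, G5=0 → Y1=0, Y2=0 — eliminated
  G2 stuck-at-1: G1=1, G2=1 [stuck-at-1], G3=1, G4=0, G5=0 → Y1=1, Y2=0 — matches
Only G2 stuck-at-1 reproduces the observed Y1=1, Y2=0.

G2 stuck-at-1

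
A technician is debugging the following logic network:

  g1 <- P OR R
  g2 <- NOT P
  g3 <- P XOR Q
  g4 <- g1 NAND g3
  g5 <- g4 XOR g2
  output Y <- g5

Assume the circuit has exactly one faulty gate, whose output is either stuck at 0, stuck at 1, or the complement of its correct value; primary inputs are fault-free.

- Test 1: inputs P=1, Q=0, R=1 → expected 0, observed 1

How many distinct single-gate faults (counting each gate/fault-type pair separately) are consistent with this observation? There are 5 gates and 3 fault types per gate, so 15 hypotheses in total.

Fault-free: g1=1, g2=0, g3=1, g4=0, g5=0 → 0. Observed 1.
  g1: stuck-at-0, inverted output ✓; others ✗
  g2: stuck-at-1, inverted output ✓; others ✗
  g3: stuck-at-0, inverted output ✓; others ✗
  g4: stuck-at-1, inverted output ✓; others ✗
  g5: stuck-at-1, inverted output ✓; others ✗
Consistent faults: {g1 stuck-at-0, g1 inverted output, g2 stuck-at-1, g2 inverted output, g3 stuck-at-0, g3 inverted output, g4 stuck-at-1, g4 inverted output, g5 stuck-at-1, g5 inverted output} — 10 in all.

10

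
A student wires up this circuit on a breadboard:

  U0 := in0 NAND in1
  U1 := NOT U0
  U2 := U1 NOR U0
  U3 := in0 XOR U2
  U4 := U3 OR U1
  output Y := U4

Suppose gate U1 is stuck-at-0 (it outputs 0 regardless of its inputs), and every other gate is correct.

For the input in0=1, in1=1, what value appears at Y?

0

Propagate with U1 forced: U0=0, U1=0 [stuck-at-0], U2=1, U3=0, U4=0.
So Y = 0. (Without the fault it would be 1.)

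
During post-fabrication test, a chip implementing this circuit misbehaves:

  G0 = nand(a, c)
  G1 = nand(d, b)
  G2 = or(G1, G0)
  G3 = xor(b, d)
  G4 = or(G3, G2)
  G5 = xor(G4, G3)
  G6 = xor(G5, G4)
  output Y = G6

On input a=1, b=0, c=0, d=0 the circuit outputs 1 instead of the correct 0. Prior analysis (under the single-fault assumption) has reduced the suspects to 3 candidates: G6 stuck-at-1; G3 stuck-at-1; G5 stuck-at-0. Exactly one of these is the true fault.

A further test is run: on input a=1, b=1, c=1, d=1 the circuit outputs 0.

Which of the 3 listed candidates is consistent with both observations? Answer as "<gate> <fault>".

G5 stuck-at-0

Evaluate each candidate on input a=1, b=1, c=1, d=1:
  G6 stuck-at-1: G0=0, G1=0, G2=0, G3=0, G4=0, G5=0, G6=1 [stuck-at-1] → 1 — eliminated
  G3 stuck-at-1: G0=0, G1=0, G2=0, G3=1 [stuck-at-1], G4=1, G5=0, G6=1 → 1 — eliminated
  G5 stuck-at-0: G0=0, G1=0, G2=0, G3=0, G4=0, G5=0 [stuck-at-0], G6=0 → 0 — matches
Only G5 stuck-at-0 reproduces the observed 0.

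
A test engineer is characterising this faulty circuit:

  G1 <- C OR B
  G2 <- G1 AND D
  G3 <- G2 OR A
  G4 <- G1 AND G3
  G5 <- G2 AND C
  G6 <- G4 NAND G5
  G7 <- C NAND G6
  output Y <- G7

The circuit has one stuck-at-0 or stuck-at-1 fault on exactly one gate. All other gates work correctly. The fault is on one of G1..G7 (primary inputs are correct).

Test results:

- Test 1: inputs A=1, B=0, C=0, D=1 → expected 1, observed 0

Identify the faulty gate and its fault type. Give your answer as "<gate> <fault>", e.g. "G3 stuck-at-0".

Fault-free values for test 1 (A=1, B=0, C=0, D=1): G1=0, G2=0, G3=1, G4=0, G5=0, G6=1, G7=1, giving Y=1. Observed 0.
Test 1: faults giving observed 0 are {G7 stuck-at-0}.
Only G7 stuck-at-0 is consistent with every test.

G7 stuck-at-0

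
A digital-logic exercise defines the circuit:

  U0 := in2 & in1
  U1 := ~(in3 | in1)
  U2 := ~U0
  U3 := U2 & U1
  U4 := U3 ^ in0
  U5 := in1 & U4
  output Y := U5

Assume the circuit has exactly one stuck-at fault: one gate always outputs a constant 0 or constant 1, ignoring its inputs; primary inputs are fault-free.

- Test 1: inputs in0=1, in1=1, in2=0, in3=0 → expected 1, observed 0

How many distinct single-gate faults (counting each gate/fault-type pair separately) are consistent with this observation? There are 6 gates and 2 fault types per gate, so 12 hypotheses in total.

4

Fault-free: U0=0, U1=0, U2=1, U3=0, U4=1, U5=1 → 1. Observed 0.
  U0 stuck-at-0: output 1 ✗
  U0 stuck-at-1: output 1 ✗
  U1 stuck-at-0: output 1 ✗
  U1 stuck-at-1: output 0 ✓
  U2 stuck-at-0: output 1 ✗
  U2 stuck-at-1: output 1 ✗
  U3 stuck-at-0: output 1 ✗
  U3 stuck-at-1: output 0 ✓
  U4 stuck-at-0: output 0 ✓
  U4 stuck-at-1: output 1 ✗
  U5 stuck-at-0: output 0 ✓
  U5 stuck-at-1: output 1 ✗
Consistent faults: {U1 stuck-at-1, U3 stuck-at-1, U4 stuck-at-0, U5 stuck-at-0} — 4 in all.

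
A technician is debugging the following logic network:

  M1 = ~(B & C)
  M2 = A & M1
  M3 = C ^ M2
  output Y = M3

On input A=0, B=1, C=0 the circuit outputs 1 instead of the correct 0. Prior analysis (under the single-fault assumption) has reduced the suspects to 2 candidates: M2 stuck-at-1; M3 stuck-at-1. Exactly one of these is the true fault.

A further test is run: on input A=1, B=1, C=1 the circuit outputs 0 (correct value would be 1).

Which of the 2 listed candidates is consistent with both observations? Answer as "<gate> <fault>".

Evaluate each candidate on input A=1, B=1, C=1:
  M2 stuck-at-1: M1=0, M2=1 [stuck-at-1], M3=0 → 0 — matches
  M3 stuck-at-1: M1=0, M2=0, M3=1 [stuck-at-1] → 1 — eliminated
Only M2 stuck-at-1 reproduces the observed 0.

M2 stuck-at-1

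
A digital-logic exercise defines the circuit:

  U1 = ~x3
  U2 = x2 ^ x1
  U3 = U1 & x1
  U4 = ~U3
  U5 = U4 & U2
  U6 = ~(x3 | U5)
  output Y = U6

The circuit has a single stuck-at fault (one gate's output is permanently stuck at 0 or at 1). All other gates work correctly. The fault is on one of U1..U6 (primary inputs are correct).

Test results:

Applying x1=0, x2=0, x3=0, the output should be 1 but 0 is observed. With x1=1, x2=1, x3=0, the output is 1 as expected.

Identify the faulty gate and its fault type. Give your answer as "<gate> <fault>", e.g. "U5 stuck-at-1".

Fault-free values for test 1 (x1=0, x2=0, x3=0): U1=1, U2=0, U3=0, U4=1, U5=0, U6=1, giving Y=1. Observed 0.
Test 1: faults giving observed 0 are {U2 stuck-at-1, U5 stuck-at-1, U6 stuck-at-0}.
Test 2 (x1=1, x2=1, x3=0): fault-free U1=1, U2=0, U3=1, U4=0, U5=0, U6=1 → 1; observed 1. Eliminates U5 stuck-at-1, U6 stuck-at-0.
Only U2 stuck-at-1 is consistent with every test.

U2 stuck-at-1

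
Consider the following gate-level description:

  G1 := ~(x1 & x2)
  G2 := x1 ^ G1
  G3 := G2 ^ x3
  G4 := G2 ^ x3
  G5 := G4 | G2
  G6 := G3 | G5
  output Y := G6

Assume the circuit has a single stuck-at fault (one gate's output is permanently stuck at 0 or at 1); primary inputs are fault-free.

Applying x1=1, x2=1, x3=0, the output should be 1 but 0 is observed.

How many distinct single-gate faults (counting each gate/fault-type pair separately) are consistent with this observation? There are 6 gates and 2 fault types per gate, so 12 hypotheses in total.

Fault-free: G1=0, G2=1, G3=1, G4=1, G5=1, G6=1 → 1. Observed 0.
  G1 stuck-at-0: output 1 ✗
  G1 stuck-at-1: output 0 ✓
  G2 stuck-at-0: output 0 ✓
  G2 stuck-at-1: output 1 ✗
  G3 stuck-at-0: output 1 ✗
  G3 stuck-at-1: output 1 ✗
  G4 stuck-at-0: output 1 ✗
  G4 stuck-at-1: output 1 ✗
  G5 stuck-at-0: output 1 ✗
  G5 stuck-at-1: output 1 ✗
  G6 stuck-at-0: output 0 ✓
  G6 stuck-at-1: output 1 ✗
Consistent faults: {G1 stuck-at-1, G2 stuck-at-0, G6 stuck-at-0} — 3 in all.

3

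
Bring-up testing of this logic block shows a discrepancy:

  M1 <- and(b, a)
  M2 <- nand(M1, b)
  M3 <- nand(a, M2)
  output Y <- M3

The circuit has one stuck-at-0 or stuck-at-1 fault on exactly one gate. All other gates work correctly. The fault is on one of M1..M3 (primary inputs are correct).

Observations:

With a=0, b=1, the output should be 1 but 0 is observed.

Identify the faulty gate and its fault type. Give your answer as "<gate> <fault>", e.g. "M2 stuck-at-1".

Fault-free values for test 1 (a=0, b=1): M1=0, M2=1, M3=1, giving Y=1. Observed 0.
Test 1: faults giving observed 0 are {M3 stuck-at-0}.
Only M3 stuck-at-0 is consistent with every test.

M3 stuck-at-0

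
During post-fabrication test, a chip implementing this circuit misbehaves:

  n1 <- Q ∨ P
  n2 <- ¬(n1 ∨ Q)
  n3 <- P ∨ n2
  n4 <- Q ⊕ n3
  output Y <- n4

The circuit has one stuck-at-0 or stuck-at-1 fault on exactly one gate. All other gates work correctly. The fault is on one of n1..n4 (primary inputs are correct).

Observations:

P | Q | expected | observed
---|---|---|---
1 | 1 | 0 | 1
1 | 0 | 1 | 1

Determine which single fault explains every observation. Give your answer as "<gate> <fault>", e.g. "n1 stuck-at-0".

n4 stuck-at-1

Fault-free values for test 1 (P=1, Q=1): n1=1, n2=0, n3=1, n4=0, giving Y=0. Observed 1.
Test 1: faults giving observed 1 are {n3 stuck-at-0, n4 stuck-at-1}.
Test 2 (P=1, Q=0): fault-free n1=1, n2=0, n3=1, n4=1 → 1; observed 1. Eliminates n3 stuck-at-0.
Only n4 stuck-at-1 is consistent with every test.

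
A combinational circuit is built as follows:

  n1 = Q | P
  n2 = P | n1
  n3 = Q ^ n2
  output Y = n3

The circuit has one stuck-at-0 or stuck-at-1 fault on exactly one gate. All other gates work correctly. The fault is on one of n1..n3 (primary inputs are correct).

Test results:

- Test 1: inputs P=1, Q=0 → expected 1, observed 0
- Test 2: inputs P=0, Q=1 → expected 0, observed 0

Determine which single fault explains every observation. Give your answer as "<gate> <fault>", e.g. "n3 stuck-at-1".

n3 stuck-at-0

Fault-free values for test 1 (P=1, Q=0): n1=1, n2=1, n3=1, giving Y=1. Observed 0.
Test 1: faults giving observed 0 are {n2 stuck-at-0, n3 stuck-at-0}.
Test 2 (P=0, Q=1): fault-free n1=1, n2=1, n3=0 → 0; observed 0. Eliminates n2 stuck-at-0.
Only n3 stuck-at-0 is consistent with every test.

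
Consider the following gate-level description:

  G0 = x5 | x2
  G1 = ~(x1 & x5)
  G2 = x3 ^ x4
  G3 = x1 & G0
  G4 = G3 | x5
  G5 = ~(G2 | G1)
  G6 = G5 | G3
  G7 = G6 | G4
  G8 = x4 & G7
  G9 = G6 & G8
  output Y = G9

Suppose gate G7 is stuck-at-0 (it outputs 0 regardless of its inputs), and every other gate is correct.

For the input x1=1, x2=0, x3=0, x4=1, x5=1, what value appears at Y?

Propagate with G7 forced: G0=1, G1=0, G2=1, G3=1, G4=1, G5=0, G6=1, G7=0 [stuck-at-0], G8=0, G9=0.
So Y = 0. (Without the fault it would be 1.)

0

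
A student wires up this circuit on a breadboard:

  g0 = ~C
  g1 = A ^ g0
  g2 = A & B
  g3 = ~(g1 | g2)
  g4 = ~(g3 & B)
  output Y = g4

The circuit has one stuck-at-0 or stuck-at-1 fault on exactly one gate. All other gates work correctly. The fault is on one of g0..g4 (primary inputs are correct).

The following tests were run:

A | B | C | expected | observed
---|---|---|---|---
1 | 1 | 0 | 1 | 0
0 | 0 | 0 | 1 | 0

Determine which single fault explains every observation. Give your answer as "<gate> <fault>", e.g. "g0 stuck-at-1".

g4 stuck-at-0

Fault-free values for test 1 (A=1, B=1, C=0): g0=1, g1=0, g2=1, g3=0, g4=1, giving Y=1. Observed 0.
Test 1: faults giving observed 0 are {g2 stuck-at-0, g3 stuck-at-1, g4 stuck-at-0}.
Test 2 (A=0, B=0, C=0): fault-free g0=1, g1=1, g2=0, g3=0, g4=1 → 1; observed 0. Eliminates g2 stuck-at-0, g3 stuck-at-1.
Only g4 stuck-at-0 is consistent with every test.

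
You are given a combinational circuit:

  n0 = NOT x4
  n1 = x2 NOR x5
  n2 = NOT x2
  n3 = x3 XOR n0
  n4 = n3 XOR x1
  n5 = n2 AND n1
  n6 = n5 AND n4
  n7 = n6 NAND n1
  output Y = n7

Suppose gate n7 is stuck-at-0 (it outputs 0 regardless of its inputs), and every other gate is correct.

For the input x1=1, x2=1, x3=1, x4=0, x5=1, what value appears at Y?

0

Propagate with n7 forced: n0=1, n1=0, n2=0, n3=0, n4=1, n5=0, n6=0, n7=0 [stuck-at-0].
So Y = 0. (Without the fault it would be 1.)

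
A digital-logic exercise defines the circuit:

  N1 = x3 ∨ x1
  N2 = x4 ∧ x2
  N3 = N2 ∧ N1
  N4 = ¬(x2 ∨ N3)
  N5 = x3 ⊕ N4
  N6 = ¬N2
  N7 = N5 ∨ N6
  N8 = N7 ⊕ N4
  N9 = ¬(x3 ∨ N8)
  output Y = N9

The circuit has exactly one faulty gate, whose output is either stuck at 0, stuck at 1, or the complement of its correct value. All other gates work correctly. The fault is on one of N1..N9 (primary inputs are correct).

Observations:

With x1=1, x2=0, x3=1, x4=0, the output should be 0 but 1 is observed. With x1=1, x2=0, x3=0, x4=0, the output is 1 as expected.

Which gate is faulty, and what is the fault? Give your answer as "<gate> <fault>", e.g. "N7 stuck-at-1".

N9 stuck-at-1

Fault-free values for test 1 (x1=1, x2=0, x3=1, x4=0): N1=1, N2=0, N3=0, N4=1, N5=0, N6=1, N7=1, N8=0, N9=0, giving Y=0. Observed 1.
Test 1: faults giving observed 1 are {N9 stuck-at-1, N9 inverted output}.
Test 2 (x1=1, x2=0, x3=0, x4=0): fault-free N1=1, N2=0, N3=0, N4=1, N5=1, N6=1, N7=1, N8=0, N9=1 → 1; observed 1. Eliminates N9 inverted output.
Only N9 stuck-at-1 is consistent with every test.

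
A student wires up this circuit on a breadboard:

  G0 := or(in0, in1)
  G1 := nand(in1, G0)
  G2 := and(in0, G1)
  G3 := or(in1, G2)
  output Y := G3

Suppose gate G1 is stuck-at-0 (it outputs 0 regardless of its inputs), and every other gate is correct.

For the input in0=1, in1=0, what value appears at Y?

Propagate with G1 forced: G0=1, G1=0 [stuck-at-0], G2=0, G3=0.
So Y = 0. (Without the fault it would be 1.)

0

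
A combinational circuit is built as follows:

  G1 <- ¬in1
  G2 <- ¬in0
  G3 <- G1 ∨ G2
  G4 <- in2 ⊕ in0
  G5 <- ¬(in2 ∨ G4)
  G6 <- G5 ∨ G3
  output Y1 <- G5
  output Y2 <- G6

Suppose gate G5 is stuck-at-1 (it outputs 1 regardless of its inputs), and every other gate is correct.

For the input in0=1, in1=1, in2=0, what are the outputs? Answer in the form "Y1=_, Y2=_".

Y1=1, Y2=1

Propagate with G5 forced: G1=0, G2=0, G3=0, G4=1, G5=1 [stuck-at-1], G6=1.
So the outputs are Y1=1, Y2=1. (Without the fault they would be Y1=0, Y2=0.)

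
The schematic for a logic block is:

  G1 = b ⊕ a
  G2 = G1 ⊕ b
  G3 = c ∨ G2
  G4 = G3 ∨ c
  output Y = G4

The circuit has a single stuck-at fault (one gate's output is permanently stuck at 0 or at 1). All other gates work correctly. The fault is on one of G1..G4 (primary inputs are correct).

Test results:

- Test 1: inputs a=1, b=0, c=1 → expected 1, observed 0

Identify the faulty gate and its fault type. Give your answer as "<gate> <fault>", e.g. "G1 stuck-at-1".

G4 stuck-at-0

Fault-free values for test 1 (a=1, b=0, c=1): G1=1, G2=1, G3=1, G4=1, giving Y=1. Observed 0.
Test 1: faults giving observed 0 are {G4 stuck-at-0}.
Only G4 stuck-at-0 is consistent with every test.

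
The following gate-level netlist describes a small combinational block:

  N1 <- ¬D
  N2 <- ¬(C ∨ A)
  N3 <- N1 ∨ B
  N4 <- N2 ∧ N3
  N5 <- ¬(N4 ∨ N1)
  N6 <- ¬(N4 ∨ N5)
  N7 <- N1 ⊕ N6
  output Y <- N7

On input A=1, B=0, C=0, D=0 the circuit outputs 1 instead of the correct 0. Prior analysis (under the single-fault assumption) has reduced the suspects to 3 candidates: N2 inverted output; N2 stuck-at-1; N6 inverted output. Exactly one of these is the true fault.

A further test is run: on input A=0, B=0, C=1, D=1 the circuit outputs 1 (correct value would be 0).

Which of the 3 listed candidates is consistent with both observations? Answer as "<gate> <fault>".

N6 inverted output

Evaluate each candidate on input A=0, B=0, C=1, D=1:
  N2 inverted output: N1=0, N2=1 [inverted output], N3=0, N4=0, N5=1, N6=0, N7=0 → 0 — eliminated
  N2 stuck-at-1: N1=0, N2=1 [stuck-at-1], N3=0, N4=0, N5=1, N6=0, N7=0 → 0 — eliminated
  N6 inverted output: N1=0, N2=0, N3=0, N4=0, N5=1, N6=1 [inverted output], N7=1 → 1 — matches
Only N6 inverted output reproduces the observed 1.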